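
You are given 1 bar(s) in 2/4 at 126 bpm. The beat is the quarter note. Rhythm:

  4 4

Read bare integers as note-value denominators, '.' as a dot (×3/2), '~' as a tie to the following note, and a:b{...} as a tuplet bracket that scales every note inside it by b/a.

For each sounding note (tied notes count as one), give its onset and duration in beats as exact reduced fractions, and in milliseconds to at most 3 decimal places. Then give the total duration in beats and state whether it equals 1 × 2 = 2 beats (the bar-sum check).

1) 0.0ms=0b +476.19ms=1b
2) 476.19ms=1b +476.19ms=1b
Σ=2b of 2 (126bpm 2/4) — PASS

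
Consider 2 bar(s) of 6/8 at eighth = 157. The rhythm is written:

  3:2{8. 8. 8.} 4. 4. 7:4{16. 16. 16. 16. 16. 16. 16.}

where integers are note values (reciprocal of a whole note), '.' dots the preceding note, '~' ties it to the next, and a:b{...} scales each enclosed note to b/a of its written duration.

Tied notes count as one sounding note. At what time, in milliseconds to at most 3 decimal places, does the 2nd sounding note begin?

note 2 onset = 1b = 382.166ms

1. 0.0ms @ 0 + 382.166ms (1)
2. 382.166ms @ 1 + 382.166ms (1)
3. 764.331ms @ 2 + 382.166ms (1)
4. 1146.497ms @ 3 + 1146.497ms (3)
5. 2292.994ms @ 6 + 1146.497ms (3)
6. 3439.49ms @ 9 + 163.785ms (3/7)
7. 3603.276ms @ 66/7 + 163.785ms (3/7)
8. 3767.061ms @ 69/7 + 163.785ms (3/7)
9. 3930.846ms @ 72/7 + 163.785ms (3/7)
10. 4094.631ms @ 75/7 + 163.785ms (3/7)
11. 4258.417ms @ 78/7 + 163.785ms (3/7)
12. 4422.202ms @ 81/7 + 163.785ms (3/7)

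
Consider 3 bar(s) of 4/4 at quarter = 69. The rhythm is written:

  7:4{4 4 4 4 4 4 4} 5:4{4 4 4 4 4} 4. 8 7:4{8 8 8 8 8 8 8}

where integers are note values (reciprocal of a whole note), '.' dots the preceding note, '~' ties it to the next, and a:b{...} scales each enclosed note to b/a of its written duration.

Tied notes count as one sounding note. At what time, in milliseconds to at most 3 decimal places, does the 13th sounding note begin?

1. 0.0ms @ 0 + 496.894ms (4/7)
2. 496.894ms @ 4/7 + 496.894ms (4/7)
3. 993.789ms @ 8/7 + 496.894ms (4/7)
4. 1490.683ms @ 12/7 + 496.894ms (4/7)
5. 1987.578ms @ 16/7 + 496.894ms (4/7)
6. 2484.472ms @ 20/7 + 496.894ms (4/7)
7. 2981.366ms @ 24/7 + 496.894ms (4/7)
8. 3478.261ms @ 4 + 695.652ms (4/5)
9. 4173.913ms @ 24/5 + 695.652ms (4/5)
10. 4869.565ms @ 28/5 + 695.652ms (4/5)
11. 5565.217ms @ 32/5 + 695.652ms (4/5)
12. 6260.87ms @ 36/5 + 695.652ms (4/5)
13. 6956.522ms @ 8 + 1304.348ms (3/2)
14. 8260.87ms @ 19/2 + 434.783ms (1/2)
15. 8695.652ms @ 10 + 248.447ms (2/7)
16. 8944.099ms @ 72/7 + 248.447ms (2/7)
17. 9192.547ms @ 74/7 + 248.447ms (2/7)
18. 9440.994ms @ 76/7 + 248.447ms (2/7)
19. 9689.441ms @ 78/7 + 248.447ms (2/7)
20. 9937.888ms @ 80/7 + 248.447ms (2/7)
21. 10186.335ms @ 82/7 + 248.447ms (2/7)

note 13 onset = 8b = 6956.522ms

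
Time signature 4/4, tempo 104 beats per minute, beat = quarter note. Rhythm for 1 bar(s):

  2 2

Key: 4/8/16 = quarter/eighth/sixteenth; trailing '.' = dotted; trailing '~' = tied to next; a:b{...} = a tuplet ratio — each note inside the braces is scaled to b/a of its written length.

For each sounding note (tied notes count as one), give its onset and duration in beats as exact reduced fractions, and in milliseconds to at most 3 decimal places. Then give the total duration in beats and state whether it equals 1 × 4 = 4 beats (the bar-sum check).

1) 0.0ms=0b +1153.846ms=2b
2) 1153.846ms=2b +1153.846ms=2b
Σ=4b of 4 (104bpm 4/4) — PASS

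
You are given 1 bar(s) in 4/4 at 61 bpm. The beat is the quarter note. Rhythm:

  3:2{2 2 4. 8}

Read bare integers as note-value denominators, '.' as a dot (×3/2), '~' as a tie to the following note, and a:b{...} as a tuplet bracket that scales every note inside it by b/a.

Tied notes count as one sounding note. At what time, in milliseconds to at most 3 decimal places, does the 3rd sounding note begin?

note 3 onset = 8/3b = 2622.951ms

1. 0.0ms @ 0 + 1311.475ms (4/3)
2. 1311.475ms @ 4/3 + 1311.475ms (4/3)
3. 2622.951ms @ 8/3 + 983.607ms (1)
4. 3606.557ms @ 11/3 + 327.869ms (1/3)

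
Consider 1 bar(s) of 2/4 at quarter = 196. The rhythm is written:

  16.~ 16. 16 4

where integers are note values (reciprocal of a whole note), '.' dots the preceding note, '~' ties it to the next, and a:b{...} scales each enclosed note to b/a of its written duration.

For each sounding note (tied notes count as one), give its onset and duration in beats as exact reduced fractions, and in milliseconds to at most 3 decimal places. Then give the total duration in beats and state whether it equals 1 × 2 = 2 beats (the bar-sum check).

1) 0.0ms=0b +229.592ms=3/4b
2) 229.592ms=3/4b +76.531ms=1/4b
3) 306.122ms=1b +306.122ms=1b
Σ=2b of 2 (196bpm 2/4) — PASS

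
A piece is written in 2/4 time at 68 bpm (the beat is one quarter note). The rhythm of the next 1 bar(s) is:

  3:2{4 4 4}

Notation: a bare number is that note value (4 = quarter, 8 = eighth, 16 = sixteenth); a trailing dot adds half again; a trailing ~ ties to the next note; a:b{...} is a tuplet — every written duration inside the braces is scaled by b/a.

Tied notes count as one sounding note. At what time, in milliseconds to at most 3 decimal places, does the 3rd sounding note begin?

note 3 onset = 4/3b = 1176.471ms

1. 0.0ms @ 0 + 588.235ms (2/3)
2. 588.235ms @ 2/3 + 588.235ms (2/3)
3. 1176.471ms @ 4/3 + 588.235ms (2/3)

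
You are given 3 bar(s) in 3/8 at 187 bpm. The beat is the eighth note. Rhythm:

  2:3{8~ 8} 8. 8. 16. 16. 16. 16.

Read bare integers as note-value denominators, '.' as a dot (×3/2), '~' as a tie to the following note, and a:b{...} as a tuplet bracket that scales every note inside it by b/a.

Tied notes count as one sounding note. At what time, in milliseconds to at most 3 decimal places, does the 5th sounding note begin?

1. 0.0ms @ 0 + 962.567ms (3)
2. 962.567ms @ 3 + 481.283ms (3/2)
3. 1443.85ms @ 9/2 + 481.283ms (3/2)
4. 1925.134ms @ 6 + 240.642ms (3/4)
5. 2165.775ms @ 27/4 + 240.642ms (3/4)
6. 2406.417ms @ 15/2 + 240.642ms (3/4)
7. 2647.059ms @ 33/4 + 240.642ms (3/4)

note 5 onset = 27/4b = 2165.775ms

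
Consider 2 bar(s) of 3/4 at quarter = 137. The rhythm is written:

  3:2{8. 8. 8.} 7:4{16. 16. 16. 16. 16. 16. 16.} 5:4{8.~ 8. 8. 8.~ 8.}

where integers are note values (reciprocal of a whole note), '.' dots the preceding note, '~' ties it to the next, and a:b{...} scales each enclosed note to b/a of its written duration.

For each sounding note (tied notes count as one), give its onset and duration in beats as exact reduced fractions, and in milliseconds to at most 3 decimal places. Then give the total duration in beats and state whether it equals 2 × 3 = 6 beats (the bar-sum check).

1) 0.0ms=0b +218.978ms=1/2b
2) 218.978ms=1/2b +218.978ms=1/2b
3) 437.956ms=1b +218.978ms=1/2b
4) 656.934ms=3/2b +93.848ms=3/14b
5) 750.782ms=12/7b +93.848ms=3/14b
6) 844.63ms=27/14b +93.848ms=3/14b
7) 938.478ms=15/7b +93.848ms=3/14b
8) 1032.325ms=33/14b +93.848ms=3/14b
9) 1126.173ms=18/7b +93.848ms=3/14b
10) 1220.021ms=39/14b +93.848ms=3/14b
11) 1313.869ms=3b +525.547ms=6/5b
12) 1839.416ms=21/5b +262.774ms=3/5b
13) 2102.19ms=24/5b +525.547ms=6/5b
Σ=6b of 6 (137bpm 3/4) — PASS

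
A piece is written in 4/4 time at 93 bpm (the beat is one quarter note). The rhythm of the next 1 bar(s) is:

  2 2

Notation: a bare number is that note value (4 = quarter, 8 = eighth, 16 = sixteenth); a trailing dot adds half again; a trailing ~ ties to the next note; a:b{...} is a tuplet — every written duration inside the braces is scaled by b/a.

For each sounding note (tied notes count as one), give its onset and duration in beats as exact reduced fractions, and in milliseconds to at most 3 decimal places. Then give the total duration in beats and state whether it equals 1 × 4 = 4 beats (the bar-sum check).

1) 0.0ms=0b +1290.323ms=2b
2) 1290.323ms=2b +1290.323ms=2b
Σ=4b of 4 (93bpm 4/4) — PASS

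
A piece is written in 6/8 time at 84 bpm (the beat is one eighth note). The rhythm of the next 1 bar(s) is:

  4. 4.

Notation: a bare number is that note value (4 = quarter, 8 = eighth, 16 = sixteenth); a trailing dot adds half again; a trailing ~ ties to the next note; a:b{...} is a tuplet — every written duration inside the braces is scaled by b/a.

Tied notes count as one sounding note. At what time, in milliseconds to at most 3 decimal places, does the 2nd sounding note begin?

1. 0.0ms @ 0 + 2142.857ms (3)
2. 2142.857ms @ 3 + 2142.857ms (3)

note 2 onset = 3b = 2142.857ms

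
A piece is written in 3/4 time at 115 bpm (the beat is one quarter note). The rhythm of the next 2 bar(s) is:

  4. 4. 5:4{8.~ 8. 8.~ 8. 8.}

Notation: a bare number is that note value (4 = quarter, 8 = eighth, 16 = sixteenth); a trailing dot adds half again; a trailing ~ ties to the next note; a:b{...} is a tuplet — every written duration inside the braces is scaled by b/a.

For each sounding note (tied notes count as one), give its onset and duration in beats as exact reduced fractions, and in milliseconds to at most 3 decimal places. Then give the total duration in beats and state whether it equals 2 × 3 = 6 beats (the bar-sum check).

1) 0.0ms=0b +782.609ms=3/2b
2) 782.609ms=3/2b +782.609ms=3/2b
3) 1565.217ms=3b +626.087ms=6/5b
4) 2191.304ms=21/5b +626.087ms=6/5b
5) 2817.391ms=27/5b +313.043ms=3/5b
Σ=6b of 6 (115bpm 3/4) — PASS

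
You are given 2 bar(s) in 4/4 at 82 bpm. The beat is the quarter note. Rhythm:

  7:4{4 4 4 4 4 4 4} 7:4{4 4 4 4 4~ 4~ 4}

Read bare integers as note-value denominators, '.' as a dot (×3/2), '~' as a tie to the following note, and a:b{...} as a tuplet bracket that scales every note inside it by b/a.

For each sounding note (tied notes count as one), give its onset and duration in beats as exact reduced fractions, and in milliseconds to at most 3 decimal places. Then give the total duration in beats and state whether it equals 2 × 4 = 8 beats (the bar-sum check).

1) 0.0ms=0b +418.118ms=4/7b
2) 418.118ms=4/7b +418.118ms=4/7b
3) 836.237ms=8/7b +418.118ms=4/7b
4) 1254.355ms=12/7b +418.118ms=4/7b
5) 1672.474ms=16/7b +418.118ms=4/7b
6) 2090.592ms=20/7b +418.118ms=4/7b
7) 2508.711ms=24/7b +418.118ms=4/7b
8) 2926.829ms=4b +418.118ms=4/7b
9) 3344.948ms=32/7b +418.118ms=4/7b
10) 3763.066ms=36/7b +418.118ms=4/7b
11) 4181.185ms=40/7b +418.118ms=4/7b
12) 4599.303ms=44/7b +1254.355ms=12/7b
Σ=8b of 8 (82bpm 4/4) — PASS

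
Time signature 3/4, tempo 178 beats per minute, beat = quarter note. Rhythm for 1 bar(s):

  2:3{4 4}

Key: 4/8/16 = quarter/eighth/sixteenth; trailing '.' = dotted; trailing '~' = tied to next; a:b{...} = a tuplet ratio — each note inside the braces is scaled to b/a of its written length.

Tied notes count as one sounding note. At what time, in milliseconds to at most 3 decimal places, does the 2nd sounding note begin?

1. 0.0ms @ 0 + 505.618ms (3/2)
2. 505.618ms @ 3/2 + 505.618ms (3/2)

note 2 onset = 3/2b = 505.618ms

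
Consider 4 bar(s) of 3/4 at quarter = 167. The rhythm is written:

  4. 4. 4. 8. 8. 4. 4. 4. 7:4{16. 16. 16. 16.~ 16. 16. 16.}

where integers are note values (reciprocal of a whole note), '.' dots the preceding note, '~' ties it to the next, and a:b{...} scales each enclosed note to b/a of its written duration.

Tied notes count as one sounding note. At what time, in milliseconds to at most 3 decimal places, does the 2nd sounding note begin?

1. 0.0ms @ 0 + 538.922ms (3/2)
2. 538.922ms @ 3/2 + 538.922ms (3/2)
3. 1077.844ms @ 3 + 538.922ms (3/2)
4. 1616.766ms @ 9/2 + 269.461ms (3/4)
5. 1886.228ms @ 21/4 + 269.461ms (3/4)
6. 2155.689ms @ 6 + 538.922ms (3/2)
7. 2694.611ms @ 15/2 + 538.922ms (3/2)
8. 3233.533ms @ 9 + 538.922ms (3/2)
9. 3772.455ms @ 21/2 + 76.989ms (3/14)
10. 3849.444ms @ 75/7 + 76.989ms (3/14)
11. 3926.433ms @ 153/14 + 76.989ms (3/14)
12. 4003.422ms @ 78/7 + 153.978ms (3/7)
13. 4157.399ms @ 81/7 + 76.989ms (3/14)
14. 4234.388ms @ 165/14 + 76.989ms (3/14)

note 2 onset = 3/2b = 538.922ms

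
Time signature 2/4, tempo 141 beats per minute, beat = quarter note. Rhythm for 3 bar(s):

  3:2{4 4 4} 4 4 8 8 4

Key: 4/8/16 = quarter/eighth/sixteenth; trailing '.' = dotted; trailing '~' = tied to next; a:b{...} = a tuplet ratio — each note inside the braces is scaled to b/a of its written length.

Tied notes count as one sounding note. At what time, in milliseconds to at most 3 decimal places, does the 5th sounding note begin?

1. 0.0ms @ 0 + 283.688ms (2/3)
2. 283.688ms @ 2/3 + 283.688ms (2/3)
3. 567.376ms @ 4/3 + 283.688ms (2/3)
4. 851.064ms @ 2 + 425.532ms (1)
5. 1276.596ms @ 3 + 425.532ms (1)
6. 1702.128ms @ 4 + 212.766ms (1/2)
7. 1914.894ms @ 9/2 + 212.766ms (1/2)
8. 2127.66ms @ 5 + 425.532ms (1)

note 5 onset = 3b = 1276.596ms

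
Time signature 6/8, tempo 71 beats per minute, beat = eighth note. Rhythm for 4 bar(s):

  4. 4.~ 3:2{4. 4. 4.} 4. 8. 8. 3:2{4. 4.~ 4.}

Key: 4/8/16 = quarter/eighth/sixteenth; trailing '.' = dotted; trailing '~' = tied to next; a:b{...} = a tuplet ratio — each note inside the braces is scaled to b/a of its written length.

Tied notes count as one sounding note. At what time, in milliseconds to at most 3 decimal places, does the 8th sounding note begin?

1. 0.0ms @ 0 + 2535.211ms (3)
2. 2535.211ms @ 3 + 4225.352ms (5)
3. 6760.563ms @ 8 + 1690.141ms (2)
4. 8450.704ms @ 10 + 1690.141ms (2)
5. 10140.845ms @ 12 + 2535.211ms (3)
6. 12676.056ms @ 15 + 1267.606ms (3/2)
7. 13943.662ms @ 33/2 + 1267.606ms (3/2)
8. 15211.268ms @ 18 + 1690.141ms (2)
9. 16901.408ms @ 20 + 3380.282ms (4)

note 8 onset = 18b = 15211.268ms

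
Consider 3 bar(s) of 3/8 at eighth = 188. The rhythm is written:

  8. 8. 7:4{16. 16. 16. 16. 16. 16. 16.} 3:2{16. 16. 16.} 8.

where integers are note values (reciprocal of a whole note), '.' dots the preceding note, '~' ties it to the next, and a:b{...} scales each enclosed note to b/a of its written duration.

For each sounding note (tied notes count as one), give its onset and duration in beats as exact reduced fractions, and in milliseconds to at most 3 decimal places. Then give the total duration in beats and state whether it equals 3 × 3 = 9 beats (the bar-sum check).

1) 0.0ms=0b +478.723ms=3/2b
2) 478.723ms=3/2b +478.723ms=3/2b
3) 957.447ms=3b +136.778ms=3/7b
4) 1094.225ms=24/7b +136.778ms=3/7b
5) 1231.003ms=27/7b +136.778ms=3/7b
6) 1367.781ms=30/7b +136.778ms=3/7b
7) 1504.559ms=33/7b +136.778ms=3/7b
8) 1641.337ms=36/7b +136.778ms=3/7b
9) 1778.116ms=39/7b +136.778ms=3/7b
10) 1914.894ms=6b +159.574ms=1/2b
11) 2074.468ms=13/2b +159.574ms=1/2b
12) 2234.043ms=7b +159.574ms=1/2b
13) 2393.617ms=15/2b +478.723ms=3/2b
Σ=9b of 9 (188bpm 3/8) — PASS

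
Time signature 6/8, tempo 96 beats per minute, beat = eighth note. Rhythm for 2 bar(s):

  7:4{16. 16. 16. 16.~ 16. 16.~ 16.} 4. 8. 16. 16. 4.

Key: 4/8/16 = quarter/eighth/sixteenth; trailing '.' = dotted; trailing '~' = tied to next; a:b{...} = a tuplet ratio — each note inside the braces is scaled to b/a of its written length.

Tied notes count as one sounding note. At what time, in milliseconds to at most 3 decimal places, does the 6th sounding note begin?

note 6 onset = 3b = 1875.0ms

1. 0.0ms @ 0 + 267.857ms (3/7)
2. 267.857ms @ 3/7 + 267.857ms (3/7)
3. 535.714ms @ 6/7 + 267.857ms (3/7)
4. 803.571ms @ 9/7 + 535.714ms (6/7)
5. 1339.286ms @ 15/7 + 535.714ms (6/7)
6. 1875.0ms @ 3 + 1875.0ms (3)
7. 3750.0ms @ 6 + 937.5ms (3/2)
8. 4687.5ms @ 15/2 + 468.75ms (3/4)
9. 5156.25ms @ 33/4 + 468.75ms (3/4)
10. 5625.0ms @ 9 + 1875.0ms (3)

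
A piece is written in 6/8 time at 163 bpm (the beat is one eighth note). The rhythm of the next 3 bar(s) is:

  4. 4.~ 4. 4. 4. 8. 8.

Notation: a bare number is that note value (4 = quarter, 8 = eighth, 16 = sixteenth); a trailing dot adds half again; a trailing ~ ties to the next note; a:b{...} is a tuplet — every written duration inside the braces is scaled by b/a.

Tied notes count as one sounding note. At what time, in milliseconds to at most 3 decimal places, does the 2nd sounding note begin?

note 2 onset = 3b = 1104.294ms

1. 0.0ms @ 0 + 1104.294ms (3)
2. 1104.294ms @ 3 + 2208.589ms (6)
3. 3312.883ms @ 9 + 1104.294ms (3)
4. 4417.178ms @ 12 + 1104.294ms (3)
5. 5521.472ms @ 15 + 552.147ms (3/2)
6. 6073.62ms @ 33/2 + 552.147ms (3/2)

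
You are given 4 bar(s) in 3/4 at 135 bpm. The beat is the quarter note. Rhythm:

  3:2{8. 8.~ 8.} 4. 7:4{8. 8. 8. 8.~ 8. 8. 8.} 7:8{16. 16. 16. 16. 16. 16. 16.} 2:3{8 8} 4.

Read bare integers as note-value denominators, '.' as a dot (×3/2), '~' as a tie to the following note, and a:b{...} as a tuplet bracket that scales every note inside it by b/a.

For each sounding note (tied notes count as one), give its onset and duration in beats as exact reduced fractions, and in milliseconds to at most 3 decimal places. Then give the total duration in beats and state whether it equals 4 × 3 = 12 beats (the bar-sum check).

1) 0.0ms=0b +222.222ms=1/2b
2) 222.222ms=1/2b +444.444ms=1b
3) 666.667ms=3/2b +666.667ms=3/2b
4) 1333.333ms=3b +190.476ms=3/7b
5) 1523.81ms=24/7b +190.476ms=3/7b
6) 1714.286ms=27/7b +190.476ms=3/7b
7) 1904.762ms=30/7b +380.952ms=6/7b
8) 2285.714ms=36/7b +190.476ms=3/7b
9) 2476.19ms=39/7b +190.476ms=3/7b
10) 2666.667ms=6b +190.476ms=3/7b
11) 2857.143ms=45/7b +190.476ms=3/7b
12) 3047.619ms=48/7b +190.476ms=3/7b
13) 3238.095ms=51/7b +190.476ms=3/7b
14) 3428.571ms=54/7b +190.476ms=3/7b
15) 3619.048ms=57/7b +190.476ms=3/7b
16) 3809.524ms=60/7b +190.476ms=3/7b
17) 4000.0ms=9b +333.333ms=3/4b
18) 4333.333ms=39/4b +333.333ms=3/4b
19) 4666.667ms=21/2b +666.667ms=3/2b
Σ=12b of 12 (135bpm 3/4) — PASS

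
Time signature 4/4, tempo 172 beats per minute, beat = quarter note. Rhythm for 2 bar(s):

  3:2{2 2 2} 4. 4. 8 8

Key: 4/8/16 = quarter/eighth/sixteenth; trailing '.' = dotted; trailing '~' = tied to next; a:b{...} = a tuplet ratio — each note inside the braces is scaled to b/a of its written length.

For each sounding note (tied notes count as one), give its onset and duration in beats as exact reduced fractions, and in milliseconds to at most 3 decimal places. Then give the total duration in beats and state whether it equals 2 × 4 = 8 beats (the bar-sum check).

1) 0.0ms=0b +465.116ms=4/3b
2) 465.116ms=4/3b +465.116ms=4/3b
3) 930.233ms=8/3b +465.116ms=4/3b
4) 1395.349ms=4b +523.256ms=3/2b
5) 1918.605ms=11/2b +523.256ms=3/2b
6) 2441.86ms=7b +174.419ms=1/2b
7) 2616.279ms=15/2b +174.419ms=1/2b
Σ=8b of 8 (172bpm 4/4) — PASS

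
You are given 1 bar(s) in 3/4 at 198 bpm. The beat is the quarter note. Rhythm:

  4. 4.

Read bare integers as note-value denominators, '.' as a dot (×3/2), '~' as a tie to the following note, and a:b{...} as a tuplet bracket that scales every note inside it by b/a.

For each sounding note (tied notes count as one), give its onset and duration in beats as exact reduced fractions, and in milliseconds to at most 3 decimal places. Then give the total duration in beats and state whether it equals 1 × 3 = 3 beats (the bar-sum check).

1) 0.0ms=0b +454.545ms=3/2b
2) 454.545ms=3/2b +454.545ms=3/2b
Σ=3b of 3 (198bpm 3/4) — PASS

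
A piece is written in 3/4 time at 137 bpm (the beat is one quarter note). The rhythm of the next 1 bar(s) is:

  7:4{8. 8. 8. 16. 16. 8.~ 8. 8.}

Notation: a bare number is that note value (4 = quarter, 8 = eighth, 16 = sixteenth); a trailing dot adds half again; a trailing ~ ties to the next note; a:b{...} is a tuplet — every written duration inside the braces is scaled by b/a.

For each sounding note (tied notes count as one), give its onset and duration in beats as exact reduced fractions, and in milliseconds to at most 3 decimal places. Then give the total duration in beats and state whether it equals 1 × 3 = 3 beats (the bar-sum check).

1) 0.0ms=0b +187.696ms=3/7b
2) 187.696ms=3/7b +187.696ms=3/7b
3) 375.391ms=6/7b +187.696ms=3/7b
4) 563.087ms=9/7b +93.848ms=3/14b
5) 656.934ms=3/2b +93.848ms=3/14b
6) 750.782ms=12/7b +375.391ms=6/7b
7) 1126.173ms=18/7b +187.696ms=3/7b
Σ=3b of 3 (137bpm 3/4) — PASS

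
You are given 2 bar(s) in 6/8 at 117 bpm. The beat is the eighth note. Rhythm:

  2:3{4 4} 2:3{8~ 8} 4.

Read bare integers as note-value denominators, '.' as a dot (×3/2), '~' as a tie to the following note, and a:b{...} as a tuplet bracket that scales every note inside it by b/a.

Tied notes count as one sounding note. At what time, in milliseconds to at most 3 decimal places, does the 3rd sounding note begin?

note 3 onset = 6b = 3076.923ms

1. 0.0ms @ 0 + 1538.462ms (3)
2. 1538.462ms @ 3 + 1538.462ms (3)
3. 3076.923ms @ 6 + 1538.462ms (3)
4. 4615.385ms @ 9 + 1538.462ms (3)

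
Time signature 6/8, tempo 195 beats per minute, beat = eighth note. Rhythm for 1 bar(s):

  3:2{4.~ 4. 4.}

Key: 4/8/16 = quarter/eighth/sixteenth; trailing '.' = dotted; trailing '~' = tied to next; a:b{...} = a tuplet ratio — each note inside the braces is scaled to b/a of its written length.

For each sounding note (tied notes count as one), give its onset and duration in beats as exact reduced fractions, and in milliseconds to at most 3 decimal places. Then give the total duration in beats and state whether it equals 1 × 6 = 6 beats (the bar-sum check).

1) 0.0ms=0b +1230.769ms=4b
2) 1230.769ms=4b +615.385ms=2b
Σ=6b of 6 (195bpm 6/8) — PASS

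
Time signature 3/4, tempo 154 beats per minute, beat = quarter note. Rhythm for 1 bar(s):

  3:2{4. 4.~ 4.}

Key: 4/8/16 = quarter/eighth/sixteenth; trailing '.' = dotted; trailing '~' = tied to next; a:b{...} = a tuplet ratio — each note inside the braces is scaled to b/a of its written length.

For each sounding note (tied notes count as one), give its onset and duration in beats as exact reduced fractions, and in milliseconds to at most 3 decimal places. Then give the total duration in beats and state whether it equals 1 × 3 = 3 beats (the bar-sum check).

1) 0.0ms=0b +389.61ms=1b
2) 389.61ms=1b +779.221ms=2b
Σ=3b of 3 (154bpm 3/4) — PASS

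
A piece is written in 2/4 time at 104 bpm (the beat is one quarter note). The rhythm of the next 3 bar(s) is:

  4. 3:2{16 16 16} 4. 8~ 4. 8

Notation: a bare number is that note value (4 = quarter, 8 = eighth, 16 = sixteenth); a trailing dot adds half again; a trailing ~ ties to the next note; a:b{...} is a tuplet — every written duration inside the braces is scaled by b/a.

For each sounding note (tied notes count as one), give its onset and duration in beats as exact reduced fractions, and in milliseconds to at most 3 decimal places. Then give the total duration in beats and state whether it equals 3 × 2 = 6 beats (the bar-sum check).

1) 0.0ms=0b +865.385ms=3/2b
2) 865.385ms=3/2b +96.154ms=1/6b
3) 961.538ms=5/3b +96.154ms=1/6b
4) 1057.692ms=11/6b +96.154ms=1/6b
5) 1153.846ms=2b +865.385ms=3/2b
6) 2019.231ms=7/2b +1153.846ms=2b
7) 3173.077ms=11/2b +288.462ms=1/2b
Σ=6b of 6 (104bpm 2/4) — PASS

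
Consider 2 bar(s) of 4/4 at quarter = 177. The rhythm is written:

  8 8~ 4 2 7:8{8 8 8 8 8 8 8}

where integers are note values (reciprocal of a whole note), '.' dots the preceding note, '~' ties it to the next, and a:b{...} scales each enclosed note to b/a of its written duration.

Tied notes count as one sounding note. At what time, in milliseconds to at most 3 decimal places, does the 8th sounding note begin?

note 8 onset = 44/7b = 2130.751ms

1. 0.0ms @ 0 + 169.492ms (1/2)
2. 169.492ms @ 1/2 + 508.475ms (3/2)
3. 677.966ms @ 2 + 677.966ms (2)
4. 1355.932ms @ 4 + 193.705ms (4/7)
5. 1549.637ms @ 32/7 + 193.705ms (4/7)
6. 1743.341ms @ 36/7 + 193.705ms (4/7)
7. 1937.046ms @ 40/7 + 193.705ms (4/7)
8. 2130.751ms @ 44/7 + 193.705ms (4/7)
9. 2324.455ms @ 48/7 + 193.705ms (4/7)
10. 2518.16ms @ 52/7 + 193.705ms (4/7)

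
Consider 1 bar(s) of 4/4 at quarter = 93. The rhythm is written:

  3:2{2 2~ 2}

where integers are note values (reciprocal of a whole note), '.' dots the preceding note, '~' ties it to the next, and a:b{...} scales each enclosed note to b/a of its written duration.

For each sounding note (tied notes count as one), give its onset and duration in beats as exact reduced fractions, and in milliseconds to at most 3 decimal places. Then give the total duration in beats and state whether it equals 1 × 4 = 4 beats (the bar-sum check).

1) 0.0ms=0b +860.215ms=4/3b
2) 860.215ms=4/3b +1720.43ms=8/3b
Σ=4b of 4 (93bpm 4/4) — PASS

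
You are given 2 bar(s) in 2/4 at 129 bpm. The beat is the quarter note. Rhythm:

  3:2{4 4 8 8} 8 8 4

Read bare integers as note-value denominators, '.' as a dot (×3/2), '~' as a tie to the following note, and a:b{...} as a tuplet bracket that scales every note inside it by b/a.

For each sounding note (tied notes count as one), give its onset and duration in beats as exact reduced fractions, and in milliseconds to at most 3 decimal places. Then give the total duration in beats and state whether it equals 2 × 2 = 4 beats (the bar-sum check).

1) 0.0ms=0b +310.078ms=2/3b
2) 310.078ms=2/3b +310.078ms=2/3b
3) 620.155ms=4/3b +155.039ms=1/3b
4) 775.194ms=5/3b +155.039ms=1/3b
5) 930.233ms=2b +232.558ms=1/2b
6) 1162.791ms=5/2b +232.558ms=1/2b
7) 1395.349ms=3b +465.116ms=1b
Σ=4b of 4 (129bpm 2/4) — PASS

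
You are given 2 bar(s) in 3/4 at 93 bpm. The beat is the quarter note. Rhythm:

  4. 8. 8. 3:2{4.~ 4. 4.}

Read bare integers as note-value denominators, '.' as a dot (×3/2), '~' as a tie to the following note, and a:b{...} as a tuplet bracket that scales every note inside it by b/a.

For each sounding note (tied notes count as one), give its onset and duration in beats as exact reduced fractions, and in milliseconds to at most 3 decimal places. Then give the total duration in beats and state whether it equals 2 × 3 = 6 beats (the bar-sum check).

1) 0.0ms=0b +967.742ms=3/2b
2) 967.742ms=3/2b +483.871ms=3/4b
3) 1451.613ms=9/4b +483.871ms=3/4b
4) 1935.484ms=3b +1290.323ms=2b
5) 3225.806ms=5b +645.161ms=1b
Σ=6b of 6 (93bpm 3/4) — PASS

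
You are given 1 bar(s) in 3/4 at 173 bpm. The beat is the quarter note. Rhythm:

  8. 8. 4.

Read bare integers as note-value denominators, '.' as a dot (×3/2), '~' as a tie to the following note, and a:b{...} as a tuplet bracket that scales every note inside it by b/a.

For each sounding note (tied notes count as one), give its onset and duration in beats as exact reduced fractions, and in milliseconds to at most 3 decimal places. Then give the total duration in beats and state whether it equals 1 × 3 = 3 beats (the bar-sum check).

1) 0.0ms=0b +260.116ms=3/4b
2) 260.116ms=3/4b +260.116ms=3/4b
3) 520.231ms=3/2b +520.231ms=3/2b
Σ=3b of 3 (173bpm 3/4) — PASS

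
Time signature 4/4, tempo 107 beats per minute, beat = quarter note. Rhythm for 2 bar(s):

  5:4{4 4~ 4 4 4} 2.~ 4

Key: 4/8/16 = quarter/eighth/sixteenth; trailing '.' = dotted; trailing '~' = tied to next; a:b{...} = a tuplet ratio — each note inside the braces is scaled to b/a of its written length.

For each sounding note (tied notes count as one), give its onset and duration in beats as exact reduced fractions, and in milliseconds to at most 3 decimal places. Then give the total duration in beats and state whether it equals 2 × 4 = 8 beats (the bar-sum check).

1) 0.0ms=0b +448.598ms=4/5b
2) 448.598ms=4/5b +897.196ms=8/5b
3) 1345.794ms=12/5b +448.598ms=4/5b
4) 1794.393ms=16/5b +448.598ms=4/5b
5) 2242.991ms=4b +2242.991ms=4b
Σ=8b of 8 (107bpm 4/4) — PASS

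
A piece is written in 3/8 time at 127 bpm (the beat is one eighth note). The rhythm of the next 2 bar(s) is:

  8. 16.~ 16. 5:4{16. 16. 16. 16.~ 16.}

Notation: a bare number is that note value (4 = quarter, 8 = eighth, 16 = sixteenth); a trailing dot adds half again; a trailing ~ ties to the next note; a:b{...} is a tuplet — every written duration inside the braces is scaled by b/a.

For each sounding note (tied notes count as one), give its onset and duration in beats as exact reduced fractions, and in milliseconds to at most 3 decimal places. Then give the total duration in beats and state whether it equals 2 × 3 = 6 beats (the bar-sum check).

1) 0.0ms=0b +708.661ms=3/2b
2) 708.661ms=3/2b +708.661ms=3/2b
3) 1417.323ms=3b +283.465ms=3/5b
4) 1700.787ms=18/5b +283.465ms=3/5b
5) 1984.252ms=21/5b +283.465ms=3/5b
6) 2267.717ms=24/5b +566.929ms=6/5b
Σ=6b of 6 (127bpm 3/8) — PASS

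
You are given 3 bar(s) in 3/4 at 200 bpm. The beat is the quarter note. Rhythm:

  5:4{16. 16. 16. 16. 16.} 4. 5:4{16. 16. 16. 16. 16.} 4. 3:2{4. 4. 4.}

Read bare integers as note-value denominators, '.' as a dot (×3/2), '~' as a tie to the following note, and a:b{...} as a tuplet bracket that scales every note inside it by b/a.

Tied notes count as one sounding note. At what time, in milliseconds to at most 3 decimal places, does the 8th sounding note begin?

note 8 onset = 33/10b = 990.0ms

1. 0.0ms @ 0 + 90.0ms (3/10)
2. 90.0ms @ 3/10 + 90.0ms (3/10)
3. 180.0ms @ 3/5 + 90.0ms (3/10)
4. 270.0ms @ 9/10 + 90.0ms (3/10)
5. 360.0ms @ 6/5 + 90.0ms (3/10)
6. 450.0ms @ 3/2 + 450.0ms (3/2)
7. 900.0ms @ 3 + 90.0ms (3/10)
8. 990.0ms @ 33/10 + 90.0ms (3/10)
9. 1080.0ms @ 18/5 + 90.0ms (3/10)
10. 1170.0ms @ 39/10 + 90.0ms (3/10)
11. 1260.0ms @ 21/5 + 90.0ms (3/10)
12. 1350.0ms @ 9/2 + 450.0ms (3/2)
13. 1800.0ms @ 6 + 300.0ms (1)
14. 2100.0ms @ 7 + 300.0ms (1)
15. 2400.0ms @ 8 + 300.0ms (1)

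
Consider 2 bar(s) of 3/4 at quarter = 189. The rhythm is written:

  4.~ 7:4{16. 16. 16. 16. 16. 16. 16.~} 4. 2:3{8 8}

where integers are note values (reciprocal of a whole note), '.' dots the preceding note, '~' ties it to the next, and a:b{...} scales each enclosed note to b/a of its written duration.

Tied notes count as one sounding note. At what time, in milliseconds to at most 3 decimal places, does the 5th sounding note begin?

note 5 onset = 33/14b = 748.299ms

1. 0.0ms @ 0 + 544.218ms (12/7)
2. 544.218ms @ 12/7 + 68.027ms (3/14)
3. 612.245ms @ 27/14 + 68.027ms (3/14)
4. 680.272ms @ 15/7 + 68.027ms (3/14)
5. 748.299ms @ 33/14 + 68.027ms (3/14)
6. 816.327ms @ 18/7 + 68.027ms (3/14)
7. 884.354ms @ 39/14 + 544.218ms (12/7)
8. 1428.571ms @ 9/2 + 238.095ms (3/4)
9. 1666.667ms @ 21/4 + 238.095ms (3/4)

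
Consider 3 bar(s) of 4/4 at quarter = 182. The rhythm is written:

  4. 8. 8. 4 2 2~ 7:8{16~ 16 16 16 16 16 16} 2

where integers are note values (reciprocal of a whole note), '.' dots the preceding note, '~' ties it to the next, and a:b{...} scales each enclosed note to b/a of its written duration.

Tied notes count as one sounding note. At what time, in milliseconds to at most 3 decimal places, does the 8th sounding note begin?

note 8 onset = 62/7b = 2919.937ms

1. 0.0ms @ 0 + 494.505ms (3/2)
2. 494.505ms @ 3/2 + 247.253ms (3/4)
3. 741.758ms @ 9/4 + 247.253ms (3/4)
4. 989.011ms @ 3 + 329.67ms (1)
5. 1318.681ms @ 4 + 659.341ms (2)
6. 1978.022ms @ 6 + 847.724ms (18/7)
7. 2825.746ms @ 60/7 + 94.192ms (2/7)
8. 2919.937ms @ 62/7 + 94.192ms (2/7)
9. 3014.129ms @ 64/7 + 94.192ms (2/7)
10. 3108.32ms @ 66/7 + 94.192ms (2/7)
11. 3202.512ms @ 68/7 + 94.192ms (2/7)
12. 3296.703ms @ 10 + 659.341ms (2)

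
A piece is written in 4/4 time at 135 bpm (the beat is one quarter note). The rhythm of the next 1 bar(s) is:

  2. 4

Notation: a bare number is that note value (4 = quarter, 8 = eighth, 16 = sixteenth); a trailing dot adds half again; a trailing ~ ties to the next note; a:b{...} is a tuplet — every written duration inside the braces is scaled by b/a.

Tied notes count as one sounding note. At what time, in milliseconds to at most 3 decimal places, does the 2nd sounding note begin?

1. 0.0ms @ 0 + 1333.333ms (3)
2. 1333.333ms @ 3 + 444.444ms (1)

note 2 onset = 3b = 1333.333ms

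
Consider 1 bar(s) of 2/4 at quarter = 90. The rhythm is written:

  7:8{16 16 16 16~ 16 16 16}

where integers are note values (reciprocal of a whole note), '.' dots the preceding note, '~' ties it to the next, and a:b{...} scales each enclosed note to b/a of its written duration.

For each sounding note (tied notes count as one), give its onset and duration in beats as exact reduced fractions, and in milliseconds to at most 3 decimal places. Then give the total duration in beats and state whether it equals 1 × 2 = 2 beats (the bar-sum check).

1) 0.0ms=0b +190.476ms=2/7b
2) 190.476ms=2/7b +190.476ms=2/7b
3) 380.952ms=4/7b +190.476ms=2/7b
4) 571.429ms=6/7b +380.952ms=4/7b
5) 952.381ms=10/7b +190.476ms=2/7b
6) 1142.857ms=12/7b +190.476ms=2/7b
Σ=2b of 2 (90bpm 2/4) — PASS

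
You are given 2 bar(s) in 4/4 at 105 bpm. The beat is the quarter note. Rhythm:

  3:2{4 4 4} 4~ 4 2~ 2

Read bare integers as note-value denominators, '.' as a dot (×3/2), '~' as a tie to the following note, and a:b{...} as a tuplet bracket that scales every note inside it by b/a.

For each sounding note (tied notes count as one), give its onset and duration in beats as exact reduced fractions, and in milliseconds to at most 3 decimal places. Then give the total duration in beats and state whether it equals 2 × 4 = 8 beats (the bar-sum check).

1) 0.0ms=0b +380.952ms=2/3b
2) 380.952ms=2/3b +380.952ms=2/3b
3) 761.905ms=4/3b +380.952ms=2/3b
4) 1142.857ms=2b +1142.857ms=2b
5) 2285.714ms=4b +2285.714ms=4b
Σ=8b of 8 (105bpm 4/4) — PASS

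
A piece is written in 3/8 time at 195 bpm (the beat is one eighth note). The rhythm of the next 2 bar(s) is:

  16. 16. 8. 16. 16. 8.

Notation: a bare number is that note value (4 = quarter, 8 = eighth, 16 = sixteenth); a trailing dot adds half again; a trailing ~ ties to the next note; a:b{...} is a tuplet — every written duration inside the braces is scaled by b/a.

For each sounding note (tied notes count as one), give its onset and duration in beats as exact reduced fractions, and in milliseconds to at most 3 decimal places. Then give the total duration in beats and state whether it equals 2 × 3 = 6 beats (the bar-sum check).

1) 0.0ms=0b +230.769ms=3/4b
2) 230.769ms=3/4b +230.769ms=3/4b
3) 461.538ms=3/2b +461.538ms=3/2b
4) 923.077ms=3b +230.769ms=3/4b
5) 1153.846ms=15/4b +230.769ms=3/4b
6) 1384.615ms=9/2b +461.538ms=3/2b
Σ=6b of 6 (195bpm 3/8) — PASS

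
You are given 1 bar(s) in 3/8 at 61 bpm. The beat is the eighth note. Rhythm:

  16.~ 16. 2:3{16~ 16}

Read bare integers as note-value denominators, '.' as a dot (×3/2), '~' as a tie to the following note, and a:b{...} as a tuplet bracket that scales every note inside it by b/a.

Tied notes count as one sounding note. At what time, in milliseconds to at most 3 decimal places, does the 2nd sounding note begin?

1. 0.0ms @ 0 + 1475.41ms (3/2)
2. 1475.41ms @ 3/2 + 1475.41ms (3/2)

note 2 onset = 3/2b = 1475.41ms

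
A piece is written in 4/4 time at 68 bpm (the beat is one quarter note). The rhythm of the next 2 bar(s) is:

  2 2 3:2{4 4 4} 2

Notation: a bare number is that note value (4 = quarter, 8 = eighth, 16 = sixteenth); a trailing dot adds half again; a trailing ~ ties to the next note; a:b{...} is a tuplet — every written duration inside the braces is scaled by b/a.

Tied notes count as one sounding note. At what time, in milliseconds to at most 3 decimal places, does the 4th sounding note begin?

1. 0.0ms @ 0 + 1764.706ms (2)
2. 1764.706ms @ 2 + 1764.706ms (2)
3. 3529.412ms @ 4 + 588.235ms (2/3)
4. 4117.647ms @ 14/3 + 588.235ms (2/3)
5. 4705.882ms @ 16/3 + 588.235ms (2/3)
6. 5294.118ms @ 6 + 1764.706ms (2)

note 4 onset = 14/3b = 4117.647ms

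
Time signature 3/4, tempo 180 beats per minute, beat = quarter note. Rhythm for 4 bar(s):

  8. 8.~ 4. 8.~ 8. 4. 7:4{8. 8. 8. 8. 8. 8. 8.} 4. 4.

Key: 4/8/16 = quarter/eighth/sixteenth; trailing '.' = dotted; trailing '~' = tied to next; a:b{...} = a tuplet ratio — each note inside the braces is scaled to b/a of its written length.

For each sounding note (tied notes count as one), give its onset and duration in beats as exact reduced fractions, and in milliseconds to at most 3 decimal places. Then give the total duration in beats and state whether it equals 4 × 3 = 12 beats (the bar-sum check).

1) 0.0ms=0b +250.0ms=3/4b
2) 250.0ms=3/4b +750.0ms=9/4b
3) 1000.0ms=3b +500.0ms=3/2b
4) 1500.0ms=9/2b +500.0ms=3/2b
5) 2000.0ms=6b +142.857ms=3/7b
6) 2142.857ms=45/7b +142.857ms=3/7b
7) 2285.714ms=48/7b +142.857ms=3/7b
8) 2428.571ms=51/7b +142.857ms=3/7b
9) 2571.429ms=54/7b +142.857ms=3/7b
10) 2714.286ms=57/7b +142.857ms=3/7b
11) 2857.143ms=60/7b +142.857ms=3/7b
12) 3000.0ms=9b +500.0ms=3/2b
13) 3500.0ms=21/2b +500.0ms=3/2b
Σ=12b of 12 (180bpm 3/4) — PASS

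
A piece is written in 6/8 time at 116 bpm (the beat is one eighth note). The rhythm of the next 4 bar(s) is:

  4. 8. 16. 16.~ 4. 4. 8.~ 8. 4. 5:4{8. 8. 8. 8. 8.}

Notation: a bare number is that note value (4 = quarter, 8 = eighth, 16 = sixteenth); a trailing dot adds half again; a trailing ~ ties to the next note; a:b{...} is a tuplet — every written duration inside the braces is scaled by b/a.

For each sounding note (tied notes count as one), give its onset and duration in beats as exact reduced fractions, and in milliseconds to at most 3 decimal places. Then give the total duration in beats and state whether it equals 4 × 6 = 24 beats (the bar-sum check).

1) 0.0ms=0b +1551.724ms=3b
2) 1551.724ms=3b +775.862ms=3/2b
3) 2327.586ms=9/2b +387.931ms=3/4b
4) 2715.517ms=21/4b +1939.655ms=15/4b
5) 4655.172ms=9b +1551.724ms=3b
6) 6206.897ms=12b +1551.724ms=3b
7) 7758.621ms=15b +1551.724ms=3b
8) 9310.345ms=18b +620.69ms=6/5b
9) 9931.034ms=96/5b +620.69ms=6/5b
10) 10551.724ms=102/5b +620.69ms=6/5b
11) 11172.414ms=108/5b +620.69ms=6/5b
12) 11793.103ms=114/5b +620.69ms=6/5b
Σ=24b of 24 (116bpm 6/8) — PASS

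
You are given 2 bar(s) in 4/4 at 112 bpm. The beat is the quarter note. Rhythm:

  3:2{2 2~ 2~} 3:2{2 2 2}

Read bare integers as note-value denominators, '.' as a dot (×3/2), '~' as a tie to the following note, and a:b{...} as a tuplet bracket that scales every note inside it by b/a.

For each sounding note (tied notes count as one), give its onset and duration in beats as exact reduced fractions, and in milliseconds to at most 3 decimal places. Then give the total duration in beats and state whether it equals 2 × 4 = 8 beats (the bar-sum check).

1) 0.0ms=0b +714.286ms=4/3b
2) 714.286ms=4/3b +2142.857ms=4b
3) 2857.143ms=16/3b +714.286ms=4/3b
4) 3571.429ms=20/3b +714.286ms=4/3b
Σ=8b of 8 (112bpm 4/4) — PASS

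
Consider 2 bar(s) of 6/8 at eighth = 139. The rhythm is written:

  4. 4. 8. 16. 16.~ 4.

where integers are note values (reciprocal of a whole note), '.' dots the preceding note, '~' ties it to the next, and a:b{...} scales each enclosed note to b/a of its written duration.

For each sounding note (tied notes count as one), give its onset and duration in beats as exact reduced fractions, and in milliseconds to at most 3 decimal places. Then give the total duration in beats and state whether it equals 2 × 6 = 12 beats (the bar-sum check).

1) 0.0ms=0b +1294.964ms=3b
2) 1294.964ms=3b +1294.964ms=3b
3) 2589.928ms=6b +647.482ms=3/2b
4) 3237.41ms=15/2b +323.741ms=3/4b
5) 3561.151ms=33/4b +1618.705ms=15/4b
Σ=12b of 12 (139bpm 6/8) — PASS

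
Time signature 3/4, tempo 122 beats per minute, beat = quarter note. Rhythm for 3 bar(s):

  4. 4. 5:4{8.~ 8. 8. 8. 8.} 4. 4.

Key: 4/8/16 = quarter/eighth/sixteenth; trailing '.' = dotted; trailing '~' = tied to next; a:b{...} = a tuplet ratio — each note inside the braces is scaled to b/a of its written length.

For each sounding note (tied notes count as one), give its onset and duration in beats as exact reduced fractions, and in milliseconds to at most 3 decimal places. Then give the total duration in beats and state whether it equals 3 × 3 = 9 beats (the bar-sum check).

1) 0.0ms=0b +737.705ms=3/2b
2) 737.705ms=3/2b +737.705ms=3/2b
3) 1475.41ms=3b +590.164ms=6/5b
4) 2065.574ms=21/5b +295.082ms=3/5b
5) 2360.656ms=24/5b +295.082ms=3/5b
6) 2655.738ms=27/5b +295.082ms=3/5b
7) 2950.82ms=6b +737.705ms=3/2b
8) 3688.525ms=15/2b +737.705ms=3/2b
Σ=9b of 9 (122bpm 3/4) — PASS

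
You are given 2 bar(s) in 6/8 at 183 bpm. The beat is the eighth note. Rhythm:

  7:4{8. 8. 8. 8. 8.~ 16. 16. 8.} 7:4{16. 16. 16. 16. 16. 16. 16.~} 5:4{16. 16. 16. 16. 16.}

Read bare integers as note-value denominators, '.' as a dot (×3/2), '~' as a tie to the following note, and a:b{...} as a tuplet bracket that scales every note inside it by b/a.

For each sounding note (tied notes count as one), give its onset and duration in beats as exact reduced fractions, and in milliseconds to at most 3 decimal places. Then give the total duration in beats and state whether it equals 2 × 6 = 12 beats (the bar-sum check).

1) 0.0ms=0b +281.03ms=6/7b
2) 281.03ms=6/7b +281.03ms=6/7b
3) 562.061ms=12/7b +281.03ms=6/7b
4) 843.091ms=18/7b +281.03ms=6/7b
5) 1124.122ms=24/7b +421.546ms=9/7b
6) 1545.667ms=33/7b +140.515ms=3/7b
7) 1686.183ms=36/7b +281.03ms=6/7b
8) 1967.213ms=6b +140.515ms=3/7b
9) 2107.728ms=45/7b +140.515ms=3/7b
10) 2248.244ms=48/7b +140.515ms=3/7b
11) 2388.759ms=51/7b +140.515ms=3/7b
12) 2529.274ms=54/7b +140.515ms=3/7b
13) 2669.789ms=57/7b +140.515ms=3/7b
14) 2810.304ms=60/7b +337.237ms=36/35b
15) 3147.541ms=48/5b +196.721ms=3/5b
16) 3344.262ms=51/5b +196.721ms=3/5b
17) 3540.984ms=54/5b +196.721ms=3/5b
18) 3737.705ms=57/5b +196.721ms=3/5b
Σ=12b of 12 (183bpm 6/8) — PASS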